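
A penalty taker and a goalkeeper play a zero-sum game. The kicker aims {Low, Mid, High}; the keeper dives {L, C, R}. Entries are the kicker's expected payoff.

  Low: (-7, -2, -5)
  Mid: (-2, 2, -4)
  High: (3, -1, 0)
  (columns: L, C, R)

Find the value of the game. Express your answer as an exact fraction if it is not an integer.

-4/7

Row minima: Low → -7, Mid → -4, High → -1; maximin = -1.
Column maxima: L → 3, C → 2, R → 0; minimax = 0.
-1 ≠ 0, so there is no saddle point; optimal play is mixed.
Low is strictly dominated by Mid, so the kicker never plays it.
With Low eliminated, L is strictly dominated by R (it gives the kicker strictly more in every remaining row), so the keeper never plays it.
On the remaining 2×2 (Mid, High vs C, R):
Let the kicker play Mid with probability p. Expected payoff against C: 2p + (-1)(1−p) = 3p − 1; against R: (-4)p + 0(1−p) = −4p.
Setting these equal: 3p − 1 = −4p ⇒ 7p = 1 ⇒ p = 1/7, and the value is (3)·(1/7) − 1 = -4/7.
For the keeper: with q = P(C), equating Mid's and High's payoffs gives 6q − 4 = −q ⇒ q = 4/7.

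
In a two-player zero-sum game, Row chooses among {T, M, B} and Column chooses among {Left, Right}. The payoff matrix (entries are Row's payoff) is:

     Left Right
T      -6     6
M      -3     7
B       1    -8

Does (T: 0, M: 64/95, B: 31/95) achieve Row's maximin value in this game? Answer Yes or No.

Against Left this mix gives (64/95)·(-3) + (31/95)·1 = -161/95.
Against Right this mix gives (64/95)·7 + (31/95)·(-8) = 40/19.
Column will play Left, holding Row to -161/95. Shifting weight toward the row that does better against Left would raise this floor (the equalizing mix achieves -17/19 against both Left and Right), so the proposed strategy is not optimal.

No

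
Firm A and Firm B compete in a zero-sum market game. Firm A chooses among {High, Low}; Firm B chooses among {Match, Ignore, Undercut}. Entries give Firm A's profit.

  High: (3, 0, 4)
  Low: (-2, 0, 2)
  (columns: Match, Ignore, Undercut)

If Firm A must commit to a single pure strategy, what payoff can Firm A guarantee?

0

Row minima: High → 0, Low → -2.
The best of these is 0.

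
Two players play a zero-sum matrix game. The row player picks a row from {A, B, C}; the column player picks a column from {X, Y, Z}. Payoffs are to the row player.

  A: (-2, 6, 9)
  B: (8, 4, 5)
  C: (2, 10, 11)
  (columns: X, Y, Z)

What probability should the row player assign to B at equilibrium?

Row minima: A → -2, B → 4, C → 2; maximin = 4.
Column maxima: X → 8, Y → 10, Z → 11; minimax = 8.
4 ≠ 8, so there is no saddle point; optimal play is mixed.
A is strictly dominated by C, so the row player never plays it.
Z is strictly dominated by Y (it gives the row player strictly more in every row), so the column player never plays it.
On the remaining 2×2 (B, C vs X, Y):
Let the row player play B with probability p. Expected payoff against X: 8p + 2(1−p) = 6p + 2; against Y: 4p + 10(1−p) = −6p + 10.
Setting these equal: 6p + 2 = −6p + 10 ⇒ 12p = 8 ⇒ p = 2/3, and the value is (6)·(2/3) + 2 = 6.
For the column player: with q = P(X), equating B's and C's payoffs gives 4q + 4 = −8q + 10 ⇒ q = 1/2.

2/3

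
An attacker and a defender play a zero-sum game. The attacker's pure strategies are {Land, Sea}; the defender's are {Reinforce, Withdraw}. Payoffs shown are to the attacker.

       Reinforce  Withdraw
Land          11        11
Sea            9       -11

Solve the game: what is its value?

Row minima: Land → 11, Sea → -11; maximin = 11.
Column maxima: Reinforce → 11, Withdraw → 11; minimax = 11.
Since maximin = minimax = 11, there is a saddle point and the value is 11.

11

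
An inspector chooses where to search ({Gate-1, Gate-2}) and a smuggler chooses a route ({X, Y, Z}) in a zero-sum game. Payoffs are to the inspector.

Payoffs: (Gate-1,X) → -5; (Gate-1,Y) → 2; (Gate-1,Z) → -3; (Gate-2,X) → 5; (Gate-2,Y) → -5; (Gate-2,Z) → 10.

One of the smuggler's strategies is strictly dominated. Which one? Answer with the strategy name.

X holds the inspector's payoff strictly below Z in every row: -5 < -3, 5 < 10.
So Z is strictly dominated for the smuggler.

Z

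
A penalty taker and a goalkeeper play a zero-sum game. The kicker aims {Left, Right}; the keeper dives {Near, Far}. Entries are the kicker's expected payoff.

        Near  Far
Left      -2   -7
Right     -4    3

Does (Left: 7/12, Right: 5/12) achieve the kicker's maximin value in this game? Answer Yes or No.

Against Near this mix gives (7/12)·(-2) + (5/12)·(-4) = -17/6.
Against Far this mix gives (7/12)·(-7) + (5/12)·3 = -17/6.
All of the keeper's active replies (Near, Far) yield -17/6, and no column does worse for the kicker. The mix makes the keeper indifferent and guarantees -17/6, so it is optimal.

Yes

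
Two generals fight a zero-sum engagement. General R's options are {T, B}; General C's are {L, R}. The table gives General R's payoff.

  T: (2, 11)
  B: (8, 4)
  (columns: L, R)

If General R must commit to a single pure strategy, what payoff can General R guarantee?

4

Row minima: T → 2, B → 4.
The best of these is 4.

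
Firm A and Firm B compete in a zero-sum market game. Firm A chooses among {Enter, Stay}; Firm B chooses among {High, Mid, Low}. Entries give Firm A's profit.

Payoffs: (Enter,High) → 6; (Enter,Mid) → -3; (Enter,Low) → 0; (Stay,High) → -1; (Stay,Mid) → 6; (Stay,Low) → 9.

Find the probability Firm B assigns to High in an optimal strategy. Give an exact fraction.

9/16

Row minima: Enter → -3, Stay → -1; maximin = -1.
Column maxima: High → 6, Mid → 6, Low → 9; minimax = 6.
-1 ≠ 6, so there is no saddle point; optimal play is mixed.
Low is strictly dominated by Mid (it gives Firm A strictly more in every row), so Firm B never plays it.
On the remaining 2×2 (Enter, Stay vs High, Mid):
Let Firm A play Enter with probability p. Expected payoff against High: 6p + (-1)(1−p) = 7p − 1; against Mid: (-3)p + 6(1−p) = −9p + 6.
Setting these equal: 7p − 1 = −9p + 6 ⇒ 16p = 7 ⇒ p = 7/16, and the value is (7)·(7/16) − 1 = 33/16.
For Firm B: with q = P(High), equating Enter's and Stay's payoffs gives 9q − 3 = −7q + 6 ⇒ q = 9/16.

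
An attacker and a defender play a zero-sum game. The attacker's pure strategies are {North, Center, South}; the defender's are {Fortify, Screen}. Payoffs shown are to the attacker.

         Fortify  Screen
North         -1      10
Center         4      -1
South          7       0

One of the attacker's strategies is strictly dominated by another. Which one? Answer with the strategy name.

Center

South gives a strictly higher payoff than Center against every column: 7 > 4, 0 > -1.
So Center is strictly dominated and the attacker never plays it.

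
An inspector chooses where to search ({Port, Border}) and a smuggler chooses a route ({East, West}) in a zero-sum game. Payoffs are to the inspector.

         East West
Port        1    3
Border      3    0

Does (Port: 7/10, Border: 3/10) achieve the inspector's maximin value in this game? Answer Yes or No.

Against East this mix gives (7/10)·1 + (3/10)·3 = 8/5.
Against West this mix gives (7/10)·3 + (3/10)·0 = 21/10.
The smuggler will play East, holding the inspector to 8/5. Shifting weight toward the row that does better against East would raise this floor (the equalizing mix achieves 9/5 against both East and West), so the proposed strategy is not optimal.

No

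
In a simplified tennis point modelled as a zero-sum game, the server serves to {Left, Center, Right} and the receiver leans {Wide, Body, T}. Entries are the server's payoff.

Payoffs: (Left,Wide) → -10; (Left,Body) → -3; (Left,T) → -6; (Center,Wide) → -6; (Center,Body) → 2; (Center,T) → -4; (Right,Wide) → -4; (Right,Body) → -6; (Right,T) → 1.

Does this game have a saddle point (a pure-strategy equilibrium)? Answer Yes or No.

No

Row minima: Left → -10, Center → -6, Right → -6; maximin = -6.
Column maxima: Wide → -4, Body → 2, T → 1; minimax = -4.
-6 ≠ -4, so no pure-strategy equilibrium exists.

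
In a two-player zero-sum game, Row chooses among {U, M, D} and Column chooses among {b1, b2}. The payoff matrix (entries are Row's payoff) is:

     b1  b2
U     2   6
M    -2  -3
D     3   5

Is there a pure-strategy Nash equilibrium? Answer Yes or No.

Row minima: U → 2, M → -3, D → 3; maximin = 3.
Column maxima: b1 → 3, b2 → 6; minimax = 3.
maximin = minimax = 3, so a saddle point exists.

Yes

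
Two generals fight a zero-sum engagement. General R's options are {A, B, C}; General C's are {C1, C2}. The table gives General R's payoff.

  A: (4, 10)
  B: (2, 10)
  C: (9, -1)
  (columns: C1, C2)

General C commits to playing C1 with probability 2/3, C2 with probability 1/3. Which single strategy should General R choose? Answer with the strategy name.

A

Expected payoff of A: (2/3)·4 + (1/3)·10 = 6.
Expected payoff of B: (2/3)·2 + (1/3)·10 = 14/3.
Expected payoff of C: (2/3)·9 + (1/3)·(-1) = 17/3.
The largest is 6, so General R's best response is A.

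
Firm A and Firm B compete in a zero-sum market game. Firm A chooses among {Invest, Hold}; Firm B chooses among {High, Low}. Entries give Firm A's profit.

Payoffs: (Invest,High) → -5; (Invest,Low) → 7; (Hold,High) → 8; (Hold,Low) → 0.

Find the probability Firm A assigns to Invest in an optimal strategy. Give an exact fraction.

Row minima: Invest → -5, Hold → 0; maximin = 0.
Column maxima: High → 8, Low → 7; minimax = 7.
0 ≠ 7, so there is no saddle point; optimal play is mixed.
Let Firm A play Invest with probability p. Expected payoff against High: (-5)p + 8(1−p) = −13p + 8; against Low: 7p + 0(1−p) = 7p.
Setting these equal: −13p + 8 = 7p ⇒ −20p = -8 ⇒ p = 2/5, and the value is (-13)·(2/5) + 8 = 14/5.
For Firm B: with q = P(High), equating Invest's and Hold's payoffs gives −12q + 7 = 8q ⇒ q = 7/20.

2/5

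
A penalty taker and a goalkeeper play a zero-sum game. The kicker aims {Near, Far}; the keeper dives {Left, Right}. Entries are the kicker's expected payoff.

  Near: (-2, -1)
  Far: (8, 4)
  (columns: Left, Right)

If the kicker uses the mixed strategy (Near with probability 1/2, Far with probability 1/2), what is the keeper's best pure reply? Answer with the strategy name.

Right

If the keeper plays Left, the kicker's expected payoff is (1/2)·(-2) + (1/2)·8 = 3.
If the keeper plays Right, the kicker's expected payoff is (1/2)·(-1) + (1/2)·4 = 3/2.
The keeper minimizes the kicker's payoff; the smallest is 3/2, so the best response is Right.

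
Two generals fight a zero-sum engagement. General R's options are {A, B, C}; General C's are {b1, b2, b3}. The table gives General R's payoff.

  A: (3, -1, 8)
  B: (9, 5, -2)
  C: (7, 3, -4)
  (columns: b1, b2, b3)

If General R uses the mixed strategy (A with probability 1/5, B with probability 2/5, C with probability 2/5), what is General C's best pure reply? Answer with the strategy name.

b3

If General C plays b1, General R's expected payoff is (1/5)·3 + (2/5)·9 + (2/5)·7 = 7.
If General C plays b2, General R's expected payoff is (1/5)·(-1) + (2/5)·5 + (2/5)·3 = 3.
If General C plays b3, General R's expected payoff is (1/5)·8 + (2/5)·(-2) + (2/5)·(-4) = -4/5.
General C minimizes General R's payoff; the smallest is -4/5, so the best response is b3.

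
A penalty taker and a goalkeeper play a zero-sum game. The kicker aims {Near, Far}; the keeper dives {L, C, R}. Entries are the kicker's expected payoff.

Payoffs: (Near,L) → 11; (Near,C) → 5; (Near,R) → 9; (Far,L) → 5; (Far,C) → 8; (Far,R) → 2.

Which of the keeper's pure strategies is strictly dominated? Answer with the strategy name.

L

R holds the kicker's payoff strictly below L in every row: 9 < 11, 2 < 5.
So L is strictly dominated for the keeper.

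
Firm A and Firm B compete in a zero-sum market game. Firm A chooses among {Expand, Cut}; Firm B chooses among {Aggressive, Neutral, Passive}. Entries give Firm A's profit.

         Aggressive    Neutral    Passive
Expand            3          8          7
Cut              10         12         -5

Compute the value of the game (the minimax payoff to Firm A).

Row minima: Expand → 3, Cut → -5; maximin = 3.
Column maxima: Aggressive → 10, Neutral → 12, Passive → 7; minimax = 7.
3 ≠ 7, so there is no saddle point; optimal play is mixed.
Neutral is strictly dominated by Aggressive (it gives Firm A strictly more in every row), so Firm B never plays it.
On the remaining 2×2 (Expand, Cut vs Aggressive, Passive):
Let Firm A play Expand with probability p. Expected payoff against Aggressive: 3p + 10(1−p) = −7p + 10; against Passive: 7p + (-5)(1−p) = 12p − 5.
Setting these equal: −7p + 10 = 12p − 5 ⇒ −19p = -15 ⇒ p = 15/19, and the value is (-7)·(15/19) + 10 = 85/19.
For Firm B: with q = P(Aggressive), equating Expand's and Cut's payoffs gives −4q + 7 = 15q − 5 ⇒ q = 12/19.

85/19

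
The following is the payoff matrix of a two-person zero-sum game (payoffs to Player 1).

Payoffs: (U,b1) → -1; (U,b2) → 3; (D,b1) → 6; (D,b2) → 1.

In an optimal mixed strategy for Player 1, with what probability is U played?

5/9

Row minima: U → -1, D → 1; maximin = 1.
Column maxima: b1 → 6, b2 → 3; minimax = 3.
1 ≠ 3, so there is no saddle point; optimal play is mixed.
Let Player 1 play U with probability p. Expected payoff against b1: (-1)p + 6(1−p) = −7p + 6; against b2: 3p + 1(1−p) = 2p + 1.
Setting these equal: −7p + 6 = 2p + 1 ⇒ −9p = -5 ⇒ p = 5/9, and the value is (-7)·(5/9) + 6 = 19/9.
For Player 2: with q = P(b1), equating U's and D's payoffs gives −4q + 3 = 5q + 1 ⇒ q = 2/9.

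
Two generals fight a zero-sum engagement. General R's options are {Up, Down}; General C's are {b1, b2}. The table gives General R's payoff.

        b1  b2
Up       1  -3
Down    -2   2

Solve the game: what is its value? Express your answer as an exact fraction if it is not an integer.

Row minima: Up → -3, Down → -2; maximin = -2.
Column maxima: b1 → 1, b2 → 2; minimax = 1.
-2 ≠ 1, so there is no saddle point; optimal play is mixed.
Let General R play Up with probability p. Expected payoff against b1: 1p + (-2)(1−p) = 3p − 2; against b2: (-3)p + 2(1−p) = −5p + 2.
Setting these equal: 3p − 2 = −5p + 2 ⇒ 8p = 4 ⇒ p = 1/2, and the value is (3)·(1/2) − 2 = -1/2.
For General C: with q = P(b1), equating Up's and Down's payoffs gives 4q − 3 = −4q + 2 ⇒ q = 5/8.

-1/2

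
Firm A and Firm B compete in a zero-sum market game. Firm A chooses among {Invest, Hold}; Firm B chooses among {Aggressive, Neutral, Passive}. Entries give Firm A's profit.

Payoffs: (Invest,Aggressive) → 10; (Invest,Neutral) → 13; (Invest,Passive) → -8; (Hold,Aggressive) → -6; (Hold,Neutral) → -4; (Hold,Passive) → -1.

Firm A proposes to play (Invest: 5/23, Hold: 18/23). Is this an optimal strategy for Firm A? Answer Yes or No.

Against Aggressive this mix gives (5/23)·10 + (18/23)·(-6) = -58/23.
Against Neutral this mix gives (5/23)·13 + (18/23)·(-4) = -7/23.
Against Passive this mix gives (5/23)·(-8) + (18/23)·(-1) = -58/23.
All of Firm B's active replies (Aggressive, Passive) yield -58/23, and no column does worse for Firm A. The mix makes Firm B indifferent and guarantees -58/23, so it is optimal.

Yes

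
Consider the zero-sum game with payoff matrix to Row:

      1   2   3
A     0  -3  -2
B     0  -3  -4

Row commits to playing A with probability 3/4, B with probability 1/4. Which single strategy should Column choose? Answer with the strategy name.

If Column plays 1, Row's expected payoff is (3/4)·0 + (1/4)·0 = 0.
If Column plays 2, Row's expected payoff is (3/4)·(-3) + (1/4)·(-3) = -3.
If Column plays 3, Row's expected payoff is (3/4)·(-2) + (1/4)·(-4) = -5/2.
Column minimizes Row's payoff; the smallest is -3, so the best response is 2.

2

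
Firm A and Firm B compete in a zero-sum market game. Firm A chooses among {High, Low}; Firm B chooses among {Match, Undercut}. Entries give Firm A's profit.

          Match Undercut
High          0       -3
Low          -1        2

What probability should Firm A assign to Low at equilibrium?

Row minima: High → -3, Low → -1; maximin = -1.
Column maxima: Match → 0, Undercut → 2; minimax = 0.
-1 ≠ 0, so there is no saddle point; optimal play is mixed.
Let Firm A play High with probability p. Expected payoff against Match: 0p + (-1)(1−p) = p − 1; against Undercut: (-3)p + 2(1−p) = −5p + 2.
Setting these equal: p − 1 = −5p + 2 ⇒ 6p = 3 ⇒ p = 1/2, and the value is (1)·(1/2) − 1 = -1/2.
For Firm B: with q = P(Match), equating High's and Low's payoffs gives 3q − 3 = −3q + 2 ⇒ q = 5/6.

1/2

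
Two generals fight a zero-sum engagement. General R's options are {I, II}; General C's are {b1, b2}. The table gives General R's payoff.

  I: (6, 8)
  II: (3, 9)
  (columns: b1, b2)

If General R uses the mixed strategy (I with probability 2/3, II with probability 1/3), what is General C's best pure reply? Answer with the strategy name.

If General C plays b1, General R's expected payoff is (2/3)·6 + (1/3)·3 = 5.
If General C plays b2, General R's expected payoff is (2/3)·8 + (1/3)·9 = 25/3.
General C minimizes General R's payoff; the smallest is 5, so the best response is b1.

b1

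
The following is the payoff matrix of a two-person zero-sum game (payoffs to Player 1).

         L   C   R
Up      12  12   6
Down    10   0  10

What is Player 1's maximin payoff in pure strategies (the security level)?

6

Row minima: Up → 6, Down → 0.
The best of these is 6.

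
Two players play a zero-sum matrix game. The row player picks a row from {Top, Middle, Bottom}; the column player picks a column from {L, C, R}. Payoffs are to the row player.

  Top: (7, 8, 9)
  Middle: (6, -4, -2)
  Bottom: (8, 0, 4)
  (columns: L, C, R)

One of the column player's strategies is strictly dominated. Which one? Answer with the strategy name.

C holds the row player's payoff strictly below R in every row: 8 < 9, -4 < -2, 0 < 4.
So R is strictly dominated for the column player.

R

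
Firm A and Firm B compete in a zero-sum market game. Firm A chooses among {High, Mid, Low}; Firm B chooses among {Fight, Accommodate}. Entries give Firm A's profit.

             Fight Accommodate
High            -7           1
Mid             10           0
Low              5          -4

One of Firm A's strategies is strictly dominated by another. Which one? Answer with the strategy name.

Mid gives a strictly higher payoff than Low against every column: 10 > 5, 0 > -4.
So Low is strictly dominated and Firm A never plays it.

Low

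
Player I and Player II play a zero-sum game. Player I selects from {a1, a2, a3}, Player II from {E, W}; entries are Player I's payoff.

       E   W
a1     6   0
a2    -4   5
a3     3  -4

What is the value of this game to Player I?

2

Row minima: a1 → 0, a2 → -4, a3 → -4; maximin = 0.
Column maxima: E → 6, W → 5; minimax = 5.
0 ≠ 5, so there is no saddle point; optimal play is mixed.
a3 is strictly dominated by a1, so Player I never plays it.
On the remaining 2×2 (a1, a2 vs E, W):
Let Player I play a1 with probability p. Expected payoff against E: 6p + (-4)(1−p) = 10p − 4; against W: 0p + 5(1−p) = −5p + 5.
Setting these equal: 10p − 4 = −5p + 5 ⇒ 15p = 9 ⇒ p = 3/5, and the value is (10)·(3/5) − 4 = 2.
For Player II: with q = P(E), equating a1's and a2's payoffs gives 6q = −9q + 5 ⇒ q = 1/3.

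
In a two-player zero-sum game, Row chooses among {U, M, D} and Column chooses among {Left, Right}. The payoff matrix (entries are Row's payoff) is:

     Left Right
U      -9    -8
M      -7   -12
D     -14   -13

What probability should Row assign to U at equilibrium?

5/6

Row minima: U → -9, M → -12, D → -14; maximin = -9.
Column maxima: Left → -7, Right → -8; minimax = -8.
-9 ≠ -8, so there is no saddle point; optimal play is mixed.
D is strictly dominated by U, so Row never plays it.
On the remaining 2×2 (U, M vs Left, Right):
Let Row play U with probability p. Expected payoff against Left: (-9)p + (-7)(1−p) = −2p − 7; against Right: (-8)p + (-12)(1−p) = 4p − 12.
Setting these equal: −2p − 7 = 4p − 12 ⇒ −6p = -5 ⇒ p = 5/6, and the value is (-2)·(5/6) − 7 = -26/3.
For Column: with q = P(Left), equating U's and M's payoffs gives −q − 8 = 5q − 12 ⇒ q = 2/3.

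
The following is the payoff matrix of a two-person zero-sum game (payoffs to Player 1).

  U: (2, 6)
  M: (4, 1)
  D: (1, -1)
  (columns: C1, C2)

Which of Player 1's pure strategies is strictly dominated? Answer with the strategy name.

D

U gives a strictly higher payoff than D against every column: 2 > 1, 6 > -1.
So D is strictly dominated and Player 1 never plays it.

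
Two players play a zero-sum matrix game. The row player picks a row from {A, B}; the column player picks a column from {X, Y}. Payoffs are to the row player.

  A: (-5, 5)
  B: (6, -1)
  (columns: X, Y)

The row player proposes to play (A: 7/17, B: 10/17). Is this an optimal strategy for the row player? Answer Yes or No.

Against X this mix gives (7/17)·(-5) + (10/17)·6 = 25/17.
Against Y this mix gives (7/17)·5 + (10/17)·(-1) = 25/17.
All of the column player's active replies (X, Y) yield 25/17, and no column does worse for the row player. The mix makes the column player indifferent and guarantees 25/17, so it is optimal.

Yes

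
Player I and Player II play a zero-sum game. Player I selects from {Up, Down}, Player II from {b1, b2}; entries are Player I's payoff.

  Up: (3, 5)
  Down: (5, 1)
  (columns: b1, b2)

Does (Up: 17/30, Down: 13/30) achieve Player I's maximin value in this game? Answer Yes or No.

No

Against b1 this mix gives (17/30)·3 + (13/30)·5 = 58/15.
Against b2 this mix gives (17/30)·5 + (13/30)·1 = 49/15.
Player II will play b2, holding Player I to 49/15. Shifting weight toward the row that does better against b2 would raise this floor (the equalizing mix achieves 11/3 against both b2 and b1), so the proposed strategy is not optimal.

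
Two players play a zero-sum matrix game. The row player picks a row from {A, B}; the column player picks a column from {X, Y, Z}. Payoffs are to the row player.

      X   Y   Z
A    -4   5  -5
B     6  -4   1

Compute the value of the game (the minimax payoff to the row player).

Row minima: A → -5, B → -4; maximin = -4.
Column maxima: X → 6, Y → 5, Z → 1; minimax = 1.
-4 ≠ 1, so there is no saddle point; optimal play is mixed.
X is strictly dominated by Z (it gives the row player strictly more in every row), so the column player never plays it.
On the remaining 2×2 (A, B vs Y, Z):
Let the row player play A with probability p. Expected payoff against Y: 5p + (-4)(1−p) = 9p − 4; against Z: (-5)p + 1(1−p) = −6p + 1.
Setting these equal: 9p − 4 = −6p + 1 ⇒ 15p = 5 ⇒ p = 1/3, and the value is (9)·(1/3) − 4 = -1.
For the column player: with q = P(Y), equating A's and B's payoffs gives 10q − 5 = −5q + 1 ⇒ q = 2/5.

-1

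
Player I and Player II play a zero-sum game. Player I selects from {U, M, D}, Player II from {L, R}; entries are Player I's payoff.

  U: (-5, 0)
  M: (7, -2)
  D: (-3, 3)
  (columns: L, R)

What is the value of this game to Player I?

Row minima: U → -5, M → -2, D → -3; maximin = -2.
Column maxima: L → 7, R → 3; minimax = 3.
-2 ≠ 3, so there is no saddle point; optimal play is mixed.
U is strictly dominated by D, so Player I never plays it.
On the remaining 2×2 (M, D vs L, R):
Let Player I play M with probability p. Expected payoff against L: 7p + (-3)(1−p) = 10p − 3; against R: (-2)p + 3(1−p) = −5p + 3.
Setting these equal: 10p − 3 = −5p + 3 ⇒ 15p = 6 ⇒ p = 2/5, and the value is (10)·(2/5) − 3 = 1.
For Player II: with q = P(L), equating M's and D's payoffs gives 9q − 2 = −6q + 3 ⇒ q = 1/3.

1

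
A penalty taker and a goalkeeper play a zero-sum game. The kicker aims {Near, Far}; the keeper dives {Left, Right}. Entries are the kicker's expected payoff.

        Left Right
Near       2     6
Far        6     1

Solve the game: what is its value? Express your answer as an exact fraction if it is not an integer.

34/9

Row minima: Near → 2, Far → 1; maximin = 2.
Column maxima: Left → 6, Right → 6; minimax = 6.
2 ≠ 6, so there is no saddle point; optimal play is mixed.
Let the kicker play Near with probability p. Expected payoff against Left: 2p + 6(1−p) = −4p + 6; against Right: 6p + 1(1−p) = 5p + 1.
Setting these equal: −4p + 6 = 5p + 1 ⇒ −9p = -5 ⇒ p = 5/9, and the value is (-4)·(5/9) + 6 = 34/9.
For the keeper: with q = P(Left), equating Near's and Far's payoffs gives −4q + 6 = 5q + 1 ⇒ q = 5/9.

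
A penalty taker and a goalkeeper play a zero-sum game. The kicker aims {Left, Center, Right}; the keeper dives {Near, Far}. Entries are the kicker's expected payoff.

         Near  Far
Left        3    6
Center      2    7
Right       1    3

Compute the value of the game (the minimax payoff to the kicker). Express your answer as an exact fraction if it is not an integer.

3

Row minima: Left → 3, Center → 2, Right → 1; maximin = 3.
Column maxima: Near → 3, Far → 7; minimax = 3.
Since maximin = minimax = 3, there is a saddle point and the value is 3.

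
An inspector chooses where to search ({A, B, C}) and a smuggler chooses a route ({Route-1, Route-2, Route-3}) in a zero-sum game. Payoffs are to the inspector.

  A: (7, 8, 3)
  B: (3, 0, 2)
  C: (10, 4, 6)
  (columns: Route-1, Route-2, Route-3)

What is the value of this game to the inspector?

Row minima: A → 3, B → 0, C → 4; maximin = 4.
Column maxima: Route-1 → 10, Route-2 → 8, Route-3 → 6; minimax = 6.
4 ≠ 6, so there is no saddle point; optimal play is mixed.
B is strictly dominated by A, so the inspector never plays it.
Route-1 is strictly dominated by Route-3 (it gives the inspector strictly more in every row), so the smuggler never plays it.
On the remaining 2×2 (A, C vs Route-2, Route-3):
Let the inspector play A with probability p. Expected payoff against Route-2: 8p + 4(1−p) = 4p + 4; against Route-3: 3p + 6(1−p) = −3p + 6.
Setting these equal: 4p + 4 = −3p + 6 ⇒ 7p = 2 ⇒ p = 2/7, and the value is (4)·(2/7) + 4 = 36/7.
For the smuggler: with q = P(Route-2), equating A's and C's payoffs gives 5q + 3 = −2q + 6 ⇒ q = 3/7.

36/7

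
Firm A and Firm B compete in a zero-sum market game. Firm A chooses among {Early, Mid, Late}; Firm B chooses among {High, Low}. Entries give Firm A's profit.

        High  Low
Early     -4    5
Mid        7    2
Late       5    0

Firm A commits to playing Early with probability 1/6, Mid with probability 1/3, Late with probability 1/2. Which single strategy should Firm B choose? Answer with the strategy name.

Low

If Firm B plays High, Firm A's expected payoff is (1/6)·(-4) + (1/3)·7 + (1/2)·5 = 25/6.
If Firm B plays Low, Firm A's expected payoff is (1/6)·5 + (1/3)·2 + (1/2)·0 = 3/2.
Firm B minimizes Firm A's payoff; the smallest is 3/2, so the best response is Low.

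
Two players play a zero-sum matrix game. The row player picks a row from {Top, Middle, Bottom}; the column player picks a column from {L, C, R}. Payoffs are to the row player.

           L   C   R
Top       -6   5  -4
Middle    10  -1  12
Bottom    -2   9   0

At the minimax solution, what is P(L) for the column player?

5/11

Row minima: Top → -6, Middle → -1, Bottom → -2; maximin = -1.
Column maxima: L → 10, C → 9, R → 12; minimax = 9.
-1 ≠ 9, so there is no saddle point; optimal play is mixed.
Top is strictly dominated by Bottom, so the row player never plays it.
R is strictly dominated by L (it gives the row player strictly more in every row), so the column player never plays it.
On the remaining 2×2 (Middle, Bottom vs L, C):
Let the row player play Middle with probability p. Expected payoff against L: 10p + (-2)(1−p) = 12p − 2; against C: (-1)p + 9(1−p) = −10p + 9.
Setting these equal: 12p − 2 = −10p + 9 ⇒ 22p = 11 ⇒ p = 1/2, and the value is (12)·(1/2) − 2 = 4.
For the column player: with q = P(L), equating Middle's and Bottom's payoffs gives 11q − 1 = −11q + 9 ⇒ q = 5/11.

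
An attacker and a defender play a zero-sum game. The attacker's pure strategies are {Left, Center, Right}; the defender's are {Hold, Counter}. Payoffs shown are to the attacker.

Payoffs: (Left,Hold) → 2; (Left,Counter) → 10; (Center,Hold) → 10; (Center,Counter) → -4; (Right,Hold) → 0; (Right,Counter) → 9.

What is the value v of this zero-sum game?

54/11

Row minima: Left → 2, Center → -4, Right → 0; maximin = 2.
Column maxima: Hold → 10, Counter → 10; minimax = 10.
2 ≠ 10, so there is no saddle point; optimal play is mixed.
Right is strictly dominated by Left, so the attacker never plays it.
On the remaining 2×2 (Left, Center vs Hold, Counter):
Let the attacker play Left with probability p. Expected payoff against Hold: 2p + 10(1−p) = −8p + 10; against Counter: 10p + (-4)(1−p) = 14p − 4.
Setting these equal: −8p + 10 = 14p − 4 ⇒ −22p = -14 ⇒ p = 7/11, and the value is (-8)·(7/11) + 10 = 54/11.
For the defender: with q = P(Hold), equating Left's and Center's payoffs gives −8q + 10 = 14q − 4 ⇒ q = 7/11.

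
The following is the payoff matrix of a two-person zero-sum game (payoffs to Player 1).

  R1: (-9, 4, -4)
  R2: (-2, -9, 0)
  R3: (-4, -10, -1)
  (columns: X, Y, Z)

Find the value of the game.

-89/20

Row minima: R1 → -9, R2 → -9, R3 → -10; maximin = -9.
Column maxima: X → -2, Y → 4, Z → 0; minimax = -2.
-9 ≠ -2, so there is no saddle point; optimal play is mixed.
R3 is strictly dominated by R2, so Player 1 never plays it.
Z is strictly dominated by X (it gives Player 1 strictly more in every row), so Player 2 never plays it.
On the remaining 2×2 (R1, R2 vs X, Y):
Let Player 1 play R1 with probability p. Expected payoff against X: (-9)p + (-2)(1−p) = −7p − 2; against Y: 4p + (-9)(1−p) = 13p − 9.
Setting these equal: −7p − 2 = 13p − 9 ⇒ −20p = -7 ⇒ p = 7/20, and the value is (-7)·(7/20) − 2 = -89/20.
For Player 2: with q = P(X), equating R1's and R2's payoffs gives −13q + 4 = 7q − 9 ⇒ q = 13/20.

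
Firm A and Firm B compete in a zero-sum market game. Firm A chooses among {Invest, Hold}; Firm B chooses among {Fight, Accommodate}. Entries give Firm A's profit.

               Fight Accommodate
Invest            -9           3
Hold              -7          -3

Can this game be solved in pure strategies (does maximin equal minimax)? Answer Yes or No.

Yes

Row minima: Invest → -9, Hold → -7; maximin = -7.
Column maxima: Fight → -7, Accommodate → 3; minimax = -7.
maximin = minimax = -7, so a saddle point exists.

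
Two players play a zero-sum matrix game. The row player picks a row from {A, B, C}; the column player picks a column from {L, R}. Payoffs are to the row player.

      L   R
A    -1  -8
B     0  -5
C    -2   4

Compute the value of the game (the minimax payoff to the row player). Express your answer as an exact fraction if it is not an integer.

-10/11

Row minima: A → -8, B → -5, C → -2; maximin = -2.
Column maxima: L → 0, R → 4; minimax = 0.
-2 ≠ 0, so there is no saddle point; optimal play is mixed.
A is strictly dominated by B, so the row player never plays it.
On the remaining 2×2 (B, C vs L, R):
Let the row player play B with probability p. Expected payoff against L: 0p + (-2)(1−p) = 2p − 2; against R: (-5)p + 4(1−p) = −9p + 4.
Setting these equal: 2p − 2 = −9p + 4 ⇒ 11p = 6 ⇒ p = 6/11, and the value is (2)·(6/11) − 2 = -10/11.
For the column player: with q = P(L), equating B's and C's payoffs gives 5q − 5 = −6q + 4 ⇒ q = 9/11.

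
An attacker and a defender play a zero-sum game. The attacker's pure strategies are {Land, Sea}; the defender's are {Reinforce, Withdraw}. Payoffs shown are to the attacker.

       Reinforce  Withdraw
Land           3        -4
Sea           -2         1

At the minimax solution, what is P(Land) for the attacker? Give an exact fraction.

3/10

Row minima: Land → -4, Sea → -2; maximin = -2.
Column maxima: Reinforce → 3, Withdraw → 1; minimax = 1.
-2 ≠ 1, so there is no saddle point; optimal play is mixed.
Let the attacker play Land with probability p. Expected payoff against Reinforce: 3p + (-2)(1−p) = 5p − 2; against Withdraw: (-4)p + 1(1−p) = −5p + 1.
Setting these equal: 5p − 2 = −5p + 1 ⇒ 10p = 3 ⇒ p = 3/10, and the value is (5)·(3/10) − 2 = -1/2.
For the defender: with q = P(Reinforce), equating Land's and Sea's payoffs gives 7q − 4 = −3q + 1 ⇒ q = 1/2.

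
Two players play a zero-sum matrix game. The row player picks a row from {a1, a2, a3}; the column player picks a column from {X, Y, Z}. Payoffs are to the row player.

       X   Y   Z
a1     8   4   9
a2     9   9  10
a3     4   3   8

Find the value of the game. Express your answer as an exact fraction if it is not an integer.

9

Row minima: a1 → 4, a2 → 9, a3 → 3; maximin = 9.
Column maxima: X → 9, Y → 9, Z → 10; minimax = 9.
Since maximin = minimax = 9, there is a saddle point and the value is 9.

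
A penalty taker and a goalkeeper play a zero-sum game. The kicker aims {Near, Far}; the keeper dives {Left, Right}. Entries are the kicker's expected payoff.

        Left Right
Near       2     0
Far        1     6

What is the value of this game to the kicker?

Row minima: Near → 0, Far → 1; maximin = 1.
Column maxima: Left → 2, Right → 6; minimax = 2.
1 ≠ 2, so there is no saddle point; optimal play is mixed.
Let the kicker play Near with probability p. Expected payoff against Left: 2p + 1(1−p) = p + 1; against Right: 0p + 6(1−p) = −6p + 6.
Setting these equal: p + 1 = −6p + 6 ⇒ 7p = 5 ⇒ p = 5/7, and the value is (1)·(5/7) + 1 = 12/7.
For the keeper: with q = P(Left), equating Near's and Far's payoffs gives 2q = −5q + 6 ⇒ q = 6/7.

12/7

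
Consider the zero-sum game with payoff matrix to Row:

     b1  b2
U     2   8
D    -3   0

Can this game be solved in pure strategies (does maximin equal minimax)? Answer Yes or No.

Yes

Row minima: U → 2, D → -3; maximin = 2.
Column maxima: b1 → 2, b2 → 8; minimax = 2.
maximin = minimax = 2, so a saddle point exists.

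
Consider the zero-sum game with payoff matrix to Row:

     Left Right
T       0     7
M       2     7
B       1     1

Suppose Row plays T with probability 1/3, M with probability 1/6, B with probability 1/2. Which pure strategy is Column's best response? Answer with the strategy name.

If Column plays Left, Row's expected payoff is (1/3)·0 + (1/6)·2 + (1/2)·1 = 5/6.
If Column plays Right, Row's expected payoff is (1/3)·7 + (1/6)·7 + (1/2)·1 = 4.
Column minimizes Row's payoff; the smallest is 5/6, so the best response is Left.

Left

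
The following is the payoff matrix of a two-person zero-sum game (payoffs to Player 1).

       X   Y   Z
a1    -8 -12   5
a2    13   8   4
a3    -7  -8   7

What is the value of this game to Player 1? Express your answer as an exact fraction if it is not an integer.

Row minima: a1 → -12, a2 → 4, a3 → -8; maximin = 4.
Column maxima: X → 13, Y → 8, Z → 7; minimax = 7.
4 ≠ 7, so there is no saddle point; optimal play is mixed.
a1 is strictly dominated by a3, so Player 1 never plays it.
X is strictly dominated by Y (it gives Player 1 strictly more in every row), so Player 2 never plays it.
On the remaining 2×2 (a2, a3 vs Y, Z):
Let Player 1 play a2 with probability p. Expected payoff against Y: 8p + (-8)(1−p) = 16p − 8; against Z: 4p + 7(1−p) = −3p + 7.
Setting these equal: 16p − 8 = −3p + 7 ⇒ 19p = 15 ⇒ p = 15/19, and the value is (16)·(15/19) − 8 = 88/19.
For Player 2: with q = P(Y), equating a2's and a3's payoffs gives 4q + 4 = −15q + 7 ⇒ q = 3/19.

88/19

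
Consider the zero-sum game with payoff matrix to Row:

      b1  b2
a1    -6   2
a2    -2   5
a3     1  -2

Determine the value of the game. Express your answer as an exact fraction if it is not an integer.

1/10

Row minima: a1 → -6, a2 → -2, a3 → -2; maximin = -2.
Column maxima: b1 → 1, b2 → 5; minimax = 1.
-2 ≠ 1, so there is no saddle point; optimal play is mixed.
a1 is strictly dominated by a2, so Row never plays it.
On the remaining 2×2 (a2, a3 vs b1, b2):
Let Row play a2 with probability p. Expected payoff against b1: (-2)p + 1(1−p) = −3p + 1; against b2: 5p + (-2)(1−p) = 7p − 2.
Setting these equal: −3p + 1 = 7p − 2 ⇒ −10p = -3 ⇒ p = 3/10, and the value is (-3)·(3/10) + 1 = 1/10.
For Column: with q = P(b1), equating a2's and a3's payoffs gives −7q + 5 = 3q − 2 ⇒ q = 7/10.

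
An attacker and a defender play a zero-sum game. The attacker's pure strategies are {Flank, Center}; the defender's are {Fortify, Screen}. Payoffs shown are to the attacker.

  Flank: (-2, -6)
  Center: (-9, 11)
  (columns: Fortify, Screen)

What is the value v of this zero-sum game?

Row minima: Flank → -6, Center → -9; maximin = -6.
Column maxima: Fortify → -2, Screen → 11; minimax = -2.
-6 ≠ -2, so there is no saddle point; optimal play is mixed.
Let the attacker play Flank with probability p. Expected payoff against Fortify: (-2)p + (-9)(1−p) = 7p − 9; against Screen: (-6)p + 11(1−p) = −17p + 11.
Setting these equal: 7p − 9 = −17p + 11 ⇒ 24p = 20 ⇒ p = 5/6, and the value is (7)·(5/6) − 9 = -19/6.
For the defender: with q = P(Fortify), equating Flank's and Center's payoffs gives 4q − 6 = −20q + 11 ⇒ q = 17/24.

-19/6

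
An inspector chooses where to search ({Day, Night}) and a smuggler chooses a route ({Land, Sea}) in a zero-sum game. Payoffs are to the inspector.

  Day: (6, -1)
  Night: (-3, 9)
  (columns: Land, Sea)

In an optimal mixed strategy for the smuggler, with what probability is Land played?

10/19

Row minima: Day → -1, Night → -3; maximin = -1.
Column maxima: Land → 6, Sea → 9; minimax = 6.
-1 ≠ 6, so there is no saddle point; optimal play is mixed.
Let the inspector play Day with probability p. Expected payoff against Land: 6p + (-3)(1−p) = 9p − 3; against Sea: (-1)p + 9(1−p) = −10p + 9.
Setting these equal: 9p − 3 = −10p + 9 ⇒ 19p = 12 ⇒ p = 12/19, and the value is (9)·(12/19) − 3 = 51/19.
For the smuggler: with q = P(Land), equating Day's and Night's payoffs gives 7q − 1 = −12q + 9 ⇒ q = 10/19.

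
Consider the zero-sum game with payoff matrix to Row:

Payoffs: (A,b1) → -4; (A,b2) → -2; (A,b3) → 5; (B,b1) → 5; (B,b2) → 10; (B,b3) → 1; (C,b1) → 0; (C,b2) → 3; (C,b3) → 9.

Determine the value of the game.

Row minima: A → -4, B → 1, C → 0; maximin = 1.
Column maxima: b1 → 5, b2 → 10, b3 → 9; minimax = 5.
1 ≠ 5, so there is no saddle point; optimal play is mixed.
A is strictly dominated by C, so Row never plays it.
b2 is strictly dominated by b1 (it gives Row strictly more in every row), so Column never plays it.
On the remaining 2×2 (B, C vs b1, b3):
Let Row play B with probability p. Expected payoff against b1: 5p + 0(1−p) = 5p; against b3: 1p + 9(1−p) = −8p + 9.
Setting these equal: 5p = −8p + 9 ⇒ 13p = 9 ⇒ p = 9/13, and the value is (5)·(9/13) = 45/13.
For Column: with q = P(b1), equating B's and C's payoffs gives 4q + 1 = −9q + 9 ⇒ q = 8/13.

45/13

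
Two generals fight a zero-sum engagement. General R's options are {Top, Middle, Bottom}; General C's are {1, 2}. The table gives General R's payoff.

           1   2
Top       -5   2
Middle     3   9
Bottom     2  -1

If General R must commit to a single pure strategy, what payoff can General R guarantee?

Row minima: Top → -5, Middle → 3, Bottom → -1.
The best of these is 3.

3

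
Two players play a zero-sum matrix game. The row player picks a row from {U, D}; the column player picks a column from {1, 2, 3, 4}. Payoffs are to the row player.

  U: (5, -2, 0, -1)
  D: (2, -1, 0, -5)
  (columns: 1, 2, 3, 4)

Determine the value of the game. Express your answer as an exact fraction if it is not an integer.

Row minima: U → -2, D → -5; maximin = -2.
Column maxima: 1 → 5, 2 → -1, 3 → 0, 4 → -1; minimax = -1.
-2 ≠ -1, so there is no saddle point; optimal play is mixed.
1 is strictly dominated by 2 (it gives the row player strictly more in every row), so the column player never plays it.
3 is strictly dominated by 2 (it gives the row player strictly more in every row), so the column player never plays it.
On the remaining 2×2 (U, D vs 2, 4):
Let the row player play U with probability p. Expected payoff against 2: (-2)p + (-1)(1−p) = −p − 1; against 4: (-1)p + (-5)(1−p) = 4p − 5.
Setting these equal: −p − 1 = 4p − 5 ⇒ −5p = -4 ⇒ p = 4/5, and the value is (-1)·(4/5) − 1 = -9/5.
For the column player: with q = P(2), equating U's and D's payoffs gives −q − 1 = 4q − 5 ⇒ q = 4/5.

-9/5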